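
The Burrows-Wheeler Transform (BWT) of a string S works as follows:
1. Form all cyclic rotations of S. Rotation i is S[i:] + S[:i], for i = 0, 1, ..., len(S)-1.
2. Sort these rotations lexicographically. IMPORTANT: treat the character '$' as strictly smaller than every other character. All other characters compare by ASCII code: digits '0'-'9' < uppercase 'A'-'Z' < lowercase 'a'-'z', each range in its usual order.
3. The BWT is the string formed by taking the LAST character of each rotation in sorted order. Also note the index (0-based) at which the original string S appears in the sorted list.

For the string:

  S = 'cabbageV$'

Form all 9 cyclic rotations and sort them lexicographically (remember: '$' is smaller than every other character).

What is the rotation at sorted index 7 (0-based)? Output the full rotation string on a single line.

Answer: eV$cabbag

Derivation:
All 9 rotations (rotation i = S[i:]+S[:i]):
  rot[0] = cabbageV$
  rot[1] = abbageV$c
  rot[2] = bbageV$ca
  rot[3] = bageV$cab
  rot[4] = ageV$cabb
  rot[5] = geV$cabba
  rot[6] = eV$cabbag
  rot[7] = V$cabbage
  rot[8] = $cabbageV
Sorted (with $ < everything):
  sorted[0] = $cabbageV
  sorted[1] = V$cabbage
  sorted[2] = abbageV$c
  sorted[3] = ageV$cabb
  sorted[4] = bageV$cab
  sorted[5] = bbageV$ca
  sorted[6] = cabbageV$
  sorted[7] = eV$cabbag
  sorted[8] = geV$cabba
sorted[7] = eV$cabbag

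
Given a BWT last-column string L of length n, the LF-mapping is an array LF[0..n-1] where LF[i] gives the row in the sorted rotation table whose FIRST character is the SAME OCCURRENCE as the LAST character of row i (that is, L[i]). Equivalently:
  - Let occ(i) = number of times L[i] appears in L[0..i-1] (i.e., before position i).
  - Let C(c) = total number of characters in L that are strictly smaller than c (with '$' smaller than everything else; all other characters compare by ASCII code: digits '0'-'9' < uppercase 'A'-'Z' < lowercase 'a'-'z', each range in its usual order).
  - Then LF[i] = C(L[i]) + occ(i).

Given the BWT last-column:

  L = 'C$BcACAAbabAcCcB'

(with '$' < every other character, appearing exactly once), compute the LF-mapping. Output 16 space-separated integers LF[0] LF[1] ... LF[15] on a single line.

Answer: 7 0 5 13 1 8 2 3 11 10 12 4 14 9 15 6

Derivation:
Char counts: '$':1, 'A':4, 'B':2, 'C':3, 'a':1, 'b':2, 'c':3
C (first-col start): C('$')=0, C('A')=1, C('B')=5, C('C')=7, C('a')=10, C('b')=11, C('c')=13
L[0]='C': occ=0, LF[0]=C('C')+0=7+0=7
L[1]='$': occ=0, LF[1]=C('$')+0=0+0=0
L[2]='B': occ=0, LF[2]=C('B')+0=5+0=5
L[3]='c': occ=0, LF[3]=C('c')+0=13+0=13
L[4]='A': occ=0, LF[4]=C('A')+0=1+0=1
L[5]='C': occ=1, LF[5]=C('C')+1=7+1=8
L[6]='A': occ=1, LF[6]=C('A')+1=1+1=2
L[7]='A': occ=2, LF[7]=C('A')+2=1+2=3
L[8]='b': occ=0, LF[8]=C('b')+0=11+0=11
L[9]='a': occ=0, LF[9]=C('a')+0=10+0=10
L[10]='b': occ=1, LF[10]=C('b')+1=11+1=12
L[11]='A': occ=3, LF[11]=C('A')+3=1+3=4
L[12]='c': occ=1, LF[12]=C('c')+1=13+1=14
L[13]='C': occ=2, LF[13]=C('C')+2=7+2=9
L[14]='c': occ=2, LF[14]=C('c')+2=13+2=15
L[15]='B': occ=1, LF[15]=C('B')+1=5+1=6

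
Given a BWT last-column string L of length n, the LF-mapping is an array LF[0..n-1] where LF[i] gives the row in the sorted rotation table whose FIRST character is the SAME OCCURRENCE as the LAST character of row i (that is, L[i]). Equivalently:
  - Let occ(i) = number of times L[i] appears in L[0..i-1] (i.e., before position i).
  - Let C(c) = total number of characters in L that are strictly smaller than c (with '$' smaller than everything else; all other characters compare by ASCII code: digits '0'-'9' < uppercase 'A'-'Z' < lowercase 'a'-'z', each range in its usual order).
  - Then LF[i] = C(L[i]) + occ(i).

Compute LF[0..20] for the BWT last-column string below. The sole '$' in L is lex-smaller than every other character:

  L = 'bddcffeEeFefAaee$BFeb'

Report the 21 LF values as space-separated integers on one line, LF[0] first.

Answer: 7 10 11 9 18 19 12 3 13 4 14 20 1 6 15 16 0 2 5 17 8

Derivation:
Char counts: '$':1, 'A':1, 'B':1, 'E':1, 'F':2, 'a':1, 'b':2, 'c':1, 'd':2, 'e':6, 'f':3
C (first-col start): C('$')=0, C('A')=1, C('B')=2, C('E')=3, C('F')=4, C('a')=6, C('b')=7, C('c')=9, C('d')=10, C('e')=12, C('f')=18
L[0]='b': occ=0, LF[0]=C('b')+0=7+0=7
L[1]='d': occ=0, LF[1]=C('d')+0=10+0=10
L[2]='d': occ=1, LF[2]=C('d')+1=10+1=11
L[3]='c': occ=0, LF[3]=C('c')+0=9+0=9
L[4]='f': occ=0, LF[4]=C('f')+0=18+0=18
L[5]='f': occ=1, LF[5]=C('f')+1=18+1=19
L[6]='e': occ=0, LF[6]=C('e')+0=12+0=12
L[7]='E': occ=0, LF[7]=C('E')+0=3+0=3
L[8]='e': occ=1, LF[8]=C('e')+1=12+1=13
L[9]='F': occ=0, LF[9]=C('F')+0=4+0=4
L[10]='e': occ=2, LF[10]=C('e')+2=12+2=14
L[11]='f': occ=2, LF[11]=C('f')+2=18+2=20
L[12]='A': occ=0, LF[12]=C('A')+0=1+0=1
L[13]='a': occ=0, LF[13]=C('a')+0=6+0=6
L[14]='e': occ=3, LF[14]=C('e')+3=12+3=15
L[15]='e': occ=4, LF[15]=C('e')+4=12+4=16
L[16]='$': occ=0, LF[16]=C('$')+0=0+0=0
L[17]='B': occ=0, LF[17]=C('B')+0=2+0=2
L[18]='F': occ=1, LF[18]=C('F')+1=4+1=5
L[19]='e': occ=5, LF[19]=C('e')+5=12+5=17
L[20]='b': occ=1, LF[20]=C('b')+1=7+1=8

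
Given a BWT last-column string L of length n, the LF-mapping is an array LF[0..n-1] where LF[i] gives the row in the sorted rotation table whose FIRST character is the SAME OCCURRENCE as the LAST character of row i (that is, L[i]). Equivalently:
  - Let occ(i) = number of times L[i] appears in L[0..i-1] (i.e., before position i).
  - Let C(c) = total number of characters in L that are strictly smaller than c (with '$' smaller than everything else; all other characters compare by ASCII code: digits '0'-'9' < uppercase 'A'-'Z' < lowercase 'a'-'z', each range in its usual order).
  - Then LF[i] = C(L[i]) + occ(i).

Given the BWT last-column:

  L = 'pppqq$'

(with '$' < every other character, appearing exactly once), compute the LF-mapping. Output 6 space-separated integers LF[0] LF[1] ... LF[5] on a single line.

Answer: 1 2 3 4 5 0

Derivation:
Char counts: '$':1, 'p':3, 'q':2
C (first-col start): C('$')=0, C('p')=1, C('q')=4
L[0]='p': occ=0, LF[0]=C('p')+0=1+0=1
L[1]='p': occ=1, LF[1]=C('p')+1=1+1=2
L[2]='p': occ=2, LF[2]=C('p')+2=1+2=3
L[3]='q': occ=0, LF[3]=C('q')+0=4+0=4
L[4]='q': occ=1, LF[4]=C('q')+1=4+1=5
L[5]='$': occ=0, LF[5]=C('$')+0=0+0=0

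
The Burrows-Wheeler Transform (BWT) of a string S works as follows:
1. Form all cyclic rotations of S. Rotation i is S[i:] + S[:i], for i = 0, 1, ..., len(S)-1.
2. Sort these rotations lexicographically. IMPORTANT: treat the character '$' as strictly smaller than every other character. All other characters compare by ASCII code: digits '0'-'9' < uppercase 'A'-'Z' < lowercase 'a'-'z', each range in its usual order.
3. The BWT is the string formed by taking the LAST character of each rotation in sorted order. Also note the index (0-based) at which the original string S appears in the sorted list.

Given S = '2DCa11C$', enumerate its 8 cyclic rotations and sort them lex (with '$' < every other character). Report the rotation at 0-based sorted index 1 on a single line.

All 8 rotations (rotation i = S[i:]+S[:i]):
  rot[0] = 2DCa11C$
  rot[1] = DCa11C$2
  rot[2] = Ca11C$2D
  rot[3] = a11C$2DC
  rot[4] = 11C$2DCa
  rot[5] = 1C$2DCa1
  rot[6] = C$2DCa11
  rot[7] = $2DCa11C
Sorted (with $ < everything):
  sorted[0] = $2DCa11C
  sorted[1] = 11C$2DCa
  sorted[2] = 1C$2DCa1
  sorted[3] = 2DCa11C$
  sorted[4] = C$2DCa11
  sorted[5] = Ca11C$2D
  sorted[6] = DCa11C$2
  sorted[7] = a11C$2DC
sorted[1] = 11C$2DCa

Answer: 11C$2DCa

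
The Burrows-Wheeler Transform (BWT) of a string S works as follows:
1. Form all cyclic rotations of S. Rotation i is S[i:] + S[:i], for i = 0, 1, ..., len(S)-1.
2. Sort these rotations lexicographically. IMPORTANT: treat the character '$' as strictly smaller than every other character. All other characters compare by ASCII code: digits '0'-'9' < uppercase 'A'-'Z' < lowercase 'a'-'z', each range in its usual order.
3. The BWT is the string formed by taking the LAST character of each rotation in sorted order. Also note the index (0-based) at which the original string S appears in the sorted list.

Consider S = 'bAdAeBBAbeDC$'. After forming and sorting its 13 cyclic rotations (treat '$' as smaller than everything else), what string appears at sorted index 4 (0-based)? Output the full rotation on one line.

Answer: BAbeDC$bAdAeB

Derivation:
All 13 rotations (rotation i = S[i:]+S[:i]):
  rot[0] = bAdAeBBAbeDC$
  rot[1] = AdAeBBAbeDC$b
  rot[2] = dAeBBAbeDC$bA
  rot[3] = AeBBAbeDC$bAd
  rot[4] = eBBAbeDC$bAdA
  rot[5] = BBAbeDC$bAdAe
  rot[6] = BAbeDC$bAdAeB
  rot[7] = AbeDC$bAdAeBB
  rot[8] = beDC$bAdAeBBA
  rot[9] = eDC$bAdAeBBAb
  rot[10] = DC$bAdAeBBAbe
  rot[11] = C$bAdAeBBAbeD
  rot[12] = $bAdAeBBAbeDC
Sorted (with $ < everything):
  sorted[0] = $bAdAeBBAbeDC
  sorted[1] = AbeDC$bAdAeBB
  sorted[2] = AdAeBBAbeDC$b
  sorted[3] = AeBBAbeDC$bAd
  sorted[4] = BAbeDC$bAdAeB
  sorted[5] = BBAbeDC$bAdAe
  sorted[6] = C$bAdAeBBAbeD
  sorted[7] = DC$bAdAeBBAbe
  sorted[8] = bAdAeBBAbeDC$
  sorted[9] = beDC$bAdAeBBA
  sorted[10] = dAeBBAbeDC$bA
  sorted[11] = eBBAbeDC$bAdA
  sorted[12] = eDC$bAdAeBBAb
sorted[4] = BAbeDC$bAdAeB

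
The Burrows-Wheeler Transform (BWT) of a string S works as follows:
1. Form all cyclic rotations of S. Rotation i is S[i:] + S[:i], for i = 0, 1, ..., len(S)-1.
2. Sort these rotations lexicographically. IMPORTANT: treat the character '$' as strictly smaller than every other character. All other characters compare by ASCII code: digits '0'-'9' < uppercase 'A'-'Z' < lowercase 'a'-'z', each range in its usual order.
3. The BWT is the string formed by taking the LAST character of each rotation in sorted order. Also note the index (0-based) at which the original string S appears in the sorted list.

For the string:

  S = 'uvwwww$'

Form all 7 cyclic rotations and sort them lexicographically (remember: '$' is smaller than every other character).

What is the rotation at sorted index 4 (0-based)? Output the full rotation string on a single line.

All 7 rotations (rotation i = S[i:]+S[:i]):
  rot[0] = uvwwww$
  rot[1] = vwwww$u
  rot[2] = wwww$uv
  rot[3] = www$uvw
  rot[4] = ww$uvww
  rot[5] = w$uvwww
  rot[6] = $uvwwww
Sorted (with $ < everything):
  sorted[0] = $uvwwww
  sorted[1] = uvwwww$
  sorted[2] = vwwww$u
  sorted[3] = w$uvwww
  sorted[4] = ww$uvww
  sorted[5] = www$uvw
  sorted[6] = wwww$uv
sorted[4] = ww$uvww

Answer: ww$uvww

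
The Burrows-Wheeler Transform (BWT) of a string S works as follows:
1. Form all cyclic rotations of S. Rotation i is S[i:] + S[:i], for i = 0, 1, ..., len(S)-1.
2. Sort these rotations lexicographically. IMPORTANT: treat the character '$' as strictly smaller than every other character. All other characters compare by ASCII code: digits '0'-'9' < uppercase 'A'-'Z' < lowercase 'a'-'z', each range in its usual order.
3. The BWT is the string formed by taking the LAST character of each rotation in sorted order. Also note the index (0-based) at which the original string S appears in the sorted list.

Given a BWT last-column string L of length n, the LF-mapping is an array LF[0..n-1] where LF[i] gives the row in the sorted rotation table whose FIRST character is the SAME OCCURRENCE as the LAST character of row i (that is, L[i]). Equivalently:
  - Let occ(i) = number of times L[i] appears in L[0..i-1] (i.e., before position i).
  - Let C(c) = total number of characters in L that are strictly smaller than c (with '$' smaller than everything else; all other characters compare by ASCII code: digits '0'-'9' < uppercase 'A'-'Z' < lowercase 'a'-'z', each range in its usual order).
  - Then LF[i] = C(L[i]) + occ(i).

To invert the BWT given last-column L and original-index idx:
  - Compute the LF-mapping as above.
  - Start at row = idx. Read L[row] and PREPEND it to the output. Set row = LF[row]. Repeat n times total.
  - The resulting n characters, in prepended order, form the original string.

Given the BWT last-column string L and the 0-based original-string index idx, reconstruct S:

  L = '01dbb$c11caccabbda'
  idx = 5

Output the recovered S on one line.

Answer: abcbccacb1b1add10$

Derivation:
LF mapping: 1 2 16 8 9 0 12 3 4 13 5 14 15 6 10 11 17 7
Walk LF starting at row 5, prepending L[row]:
  step 1: row=5, L[5]='$', prepend. Next row=LF[5]=0
  step 2: row=0, L[0]='0', prepend. Next row=LF[0]=1
  step 3: row=1, L[1]='1', prepend. Next row=LF[1]=2
  step 4: row=2, L[2]='d', prepend. Next row=LF[2]=16
  step 5: row=16, L[16]='d', prepend. Next row=LF[16]=17
  step 6: row=17, L[17]='a', prepend. Next row=LF[17]=7
  step 7: row=7, L[7]='1', prepend. Next row=LF[7]=3
  step 8: row=3, L[3]='b', prepend. Next row=LF[3]=8
  step 9: row=8, L[8]='1', prepend. Next row=LF[8]=4
  step 10: row=4, L[4]='b', prepend. Next row=LF[4]=9
  step 11: row=9, L[9]='c', prepend. Next row=LF[9]=13
  step 12: row=13, L[13]='a', prepend. Next row=LF[13]=6
  step 13: row=6, L[6]='c', prepend. Next row=LF[6]=12
  step 14: row=12, L[12]='c', prepend. Next row=LF[12]=15
  step 15: row=15, L[15]='b', prepend. Next row=LF[15]=11
  step 16: row=11, L[11]='c', prepend. Next row=LF[11]=14
  step 17: row=14, L[14]='b', prepend. Next row=LF[14]=10
  step 18: row=10, L[10]='a', prepend. Next row=LF[10]=5
Reversed output: abcbccacb1b1add10$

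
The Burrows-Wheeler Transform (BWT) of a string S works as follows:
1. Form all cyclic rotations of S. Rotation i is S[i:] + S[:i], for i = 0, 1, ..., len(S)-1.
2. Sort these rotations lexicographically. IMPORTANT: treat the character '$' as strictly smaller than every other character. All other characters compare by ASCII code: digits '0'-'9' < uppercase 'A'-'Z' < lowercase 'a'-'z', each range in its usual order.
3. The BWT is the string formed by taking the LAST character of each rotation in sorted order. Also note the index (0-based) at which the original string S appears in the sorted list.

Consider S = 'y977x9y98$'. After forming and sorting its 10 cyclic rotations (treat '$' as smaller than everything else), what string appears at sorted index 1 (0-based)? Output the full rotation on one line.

Answer: 77x9y98$y9

Derivation:
All 10 rotations (rotation i = S[i:]+S[:i]):
  rot[0] = y977x9y98$
  rot[1] = 977x9y98$y
  rot[2] = 77x9y98$y9
  rot[3] = 7x9y98$y97
  rot[4] = x9y98$y977
  rot[5] = 9y98$y977x
  rot[6] = y98$y977x9
  rot[7] = 98$y977x9y
  rot[8] = 8$y977x9y9
  rot[9] = $y977x9y98
Sorted (with $ < everything):
  sorted[0] = $y977x9y98
  sorted[1] = 77x9y98$y9
  sorted[2] = 7x9y98$y97
  sorted[3] = 8$y977x9y9
  sorted[4] = 977x9y98$y
  sorted[5] = 98$y977x9y
  sorted[6] = 9y98$y977x
  sorted[7] = x9y98$y977
  sorted[8] = y977x9y98$
  sorted[9] = y98$y977x9
sorted[1] = 77x9y98$y9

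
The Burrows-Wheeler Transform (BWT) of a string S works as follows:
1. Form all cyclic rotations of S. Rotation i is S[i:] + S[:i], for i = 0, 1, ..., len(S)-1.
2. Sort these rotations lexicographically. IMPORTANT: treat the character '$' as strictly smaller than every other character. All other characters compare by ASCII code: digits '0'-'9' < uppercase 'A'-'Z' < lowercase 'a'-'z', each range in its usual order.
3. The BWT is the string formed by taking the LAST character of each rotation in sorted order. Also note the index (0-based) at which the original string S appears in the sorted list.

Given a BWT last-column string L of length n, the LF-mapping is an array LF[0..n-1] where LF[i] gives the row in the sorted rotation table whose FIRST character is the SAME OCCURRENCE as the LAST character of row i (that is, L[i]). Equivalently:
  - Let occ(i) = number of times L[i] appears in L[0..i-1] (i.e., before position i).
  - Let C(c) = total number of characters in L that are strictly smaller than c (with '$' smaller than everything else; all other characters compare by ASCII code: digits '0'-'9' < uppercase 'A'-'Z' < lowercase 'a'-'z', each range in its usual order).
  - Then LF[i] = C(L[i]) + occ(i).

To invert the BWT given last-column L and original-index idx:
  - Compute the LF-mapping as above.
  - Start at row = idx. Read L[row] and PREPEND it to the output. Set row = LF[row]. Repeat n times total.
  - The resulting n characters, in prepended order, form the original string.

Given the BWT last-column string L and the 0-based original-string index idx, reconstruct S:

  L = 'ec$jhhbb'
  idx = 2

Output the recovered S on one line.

LF mapping: 4 3 0 7 5 6 1 2
Walk LF starting at row 2, prepending L[row]:
  step 1: row=2, L[2]='$', prepend. Next row=LF[2]=0
  step 2: row=0, L[0]='e', prepend. Next row=LF[0]=4
  step 3: row=4, L[4]='h', prepend. Next row=LF[4]=5
  step 4: row=5, L[5]='h', prepend. Next row=LF[5]=6
  step 5: row=6, L[6]='b', prepend. Next row=LF[6]=1
  step 6: row=1, L[1]='c', prepend. Next row=LF[1]=3
  step 7: row=3, L[3]='j', prepend. Next row=LF[3]=7
  step 8: row=7, L[7]='b', prepend. Next row=LF[7]=2
Reversed output: bjcbhhe$

Answer: bjcbhhe$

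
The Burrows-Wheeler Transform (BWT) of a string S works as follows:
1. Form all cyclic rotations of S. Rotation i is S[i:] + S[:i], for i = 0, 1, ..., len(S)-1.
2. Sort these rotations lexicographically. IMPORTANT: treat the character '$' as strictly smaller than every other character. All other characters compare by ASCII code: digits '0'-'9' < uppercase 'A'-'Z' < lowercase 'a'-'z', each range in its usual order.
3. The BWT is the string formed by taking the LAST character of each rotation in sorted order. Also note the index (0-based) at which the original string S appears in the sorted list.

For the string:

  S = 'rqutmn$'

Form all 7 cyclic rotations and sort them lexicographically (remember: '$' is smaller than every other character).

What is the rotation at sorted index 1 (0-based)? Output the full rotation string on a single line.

Answer: mn$rqut

Derivation:
All 7 rotations (rotation i = S[i:]+S[:i]):
  rot[0] = rqutmn$
  rot[1] = qutmn$r
  rot[2] = utmn$rq
  rot[3] = tmn$rqu
  rot[4] = mn$rqut
  rot[5] = n$rqutm
  rot[6] = $rqutmn
Sorted (with $ < everything):
  sorted[0] = $rqutmn
  sorted[1] = mn$rqut
  sorted[2] = n$rqutm
  sorted[3] = qutmn$r
  sorted[4] = rqutmn$
  sorted[5] = tmn$rqu
  sorted[6] = utmn$rq
sorted[1] = mn$rqut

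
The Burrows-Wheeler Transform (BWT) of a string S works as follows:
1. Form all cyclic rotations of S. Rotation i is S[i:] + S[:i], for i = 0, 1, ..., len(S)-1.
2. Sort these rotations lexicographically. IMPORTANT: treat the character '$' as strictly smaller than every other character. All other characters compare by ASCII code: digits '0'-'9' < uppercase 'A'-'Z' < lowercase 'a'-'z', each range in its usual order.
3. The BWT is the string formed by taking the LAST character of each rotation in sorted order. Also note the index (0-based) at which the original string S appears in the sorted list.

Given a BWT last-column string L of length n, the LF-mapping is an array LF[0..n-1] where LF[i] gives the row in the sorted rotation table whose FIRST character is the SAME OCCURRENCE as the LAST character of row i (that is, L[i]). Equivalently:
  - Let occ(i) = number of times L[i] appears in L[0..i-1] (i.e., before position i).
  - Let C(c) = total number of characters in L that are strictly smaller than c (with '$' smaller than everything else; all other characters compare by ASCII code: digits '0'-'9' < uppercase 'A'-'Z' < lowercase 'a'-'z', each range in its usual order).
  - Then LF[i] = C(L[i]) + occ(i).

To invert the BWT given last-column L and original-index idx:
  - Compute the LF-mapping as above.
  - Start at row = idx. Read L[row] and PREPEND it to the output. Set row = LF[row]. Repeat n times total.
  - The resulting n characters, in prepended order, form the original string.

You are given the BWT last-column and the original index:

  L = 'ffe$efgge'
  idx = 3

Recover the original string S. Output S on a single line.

Answer: eggffeef$

Derivation:
LF mapping: 4 5 1 0 2 6 7 8 3
Walk LF starting at row 3, prepending L[row]:
  step 1: row=3, L[3]='$', prepend. Next row=LF[3]=0
  step 2: row=0, L[0]='f', prepend. Next row=LF[0]=4
  step 3: row=4, L[4]='e', prepend. Next row=LF[4]=2
  step 4: row=2, L[2]='e', prepend. Next row=LF[2]=1
  step 5: row=1, L[1]='f', prepend. Next row=LF[1]=5
  step 6: row=5, L[5]='f', prepend. Next row=LF[5]=6
  step 7: row=6, L[6]='g', prepend. Next row=LF[6]=7
  step 8: row=7, L[7]='g', prepend. Next row=LF[7]=8
  step 9: row=8, L[8]='e', prepend. Next row=LF[8]=3
Reversed output: eggffeef$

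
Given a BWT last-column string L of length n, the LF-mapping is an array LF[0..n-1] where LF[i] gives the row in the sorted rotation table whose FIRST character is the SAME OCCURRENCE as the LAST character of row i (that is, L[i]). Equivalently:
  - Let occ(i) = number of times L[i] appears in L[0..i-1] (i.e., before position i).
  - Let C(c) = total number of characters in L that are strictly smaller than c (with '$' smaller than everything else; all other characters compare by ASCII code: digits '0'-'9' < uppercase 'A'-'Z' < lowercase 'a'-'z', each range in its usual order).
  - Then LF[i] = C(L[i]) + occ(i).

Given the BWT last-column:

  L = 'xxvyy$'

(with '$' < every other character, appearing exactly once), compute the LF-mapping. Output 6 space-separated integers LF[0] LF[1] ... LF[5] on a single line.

Char counts: '$':1, 'v':1, 'x':2, 'y':2
C (first-col start): C('$')=0, C('v')=1, C('x')=2, C('y')=4
L[0]='x': occ=0, LF[0]=C('x')+0=2+0=2
L[1]='x': occ=1, LF[1]=C('x')+1=2+1=3
L[2]='v': occ=0, LF[2]=C('v')+0=1+0=1
L[3]='y': occ=0, LF[3]=C('y')+0=4+0=4
L[4]='y': occ=1, LF[4]=C('y')+1=4+1=5
L[5]='$': occ=0, LF[5]=C('$')+0=0+0=0

Answer: 2 3 1 4 5 0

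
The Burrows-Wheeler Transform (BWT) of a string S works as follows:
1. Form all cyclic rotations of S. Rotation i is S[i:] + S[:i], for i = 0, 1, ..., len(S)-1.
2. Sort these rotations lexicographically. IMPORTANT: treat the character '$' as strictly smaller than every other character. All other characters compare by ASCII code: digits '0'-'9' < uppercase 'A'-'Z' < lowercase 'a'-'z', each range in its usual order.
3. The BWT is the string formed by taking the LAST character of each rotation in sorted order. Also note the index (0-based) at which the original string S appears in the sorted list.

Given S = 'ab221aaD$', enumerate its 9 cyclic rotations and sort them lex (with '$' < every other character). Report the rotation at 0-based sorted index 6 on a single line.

Answer: aaD$ab221

Derivation:
All 9 rotations (rotation i = S[i:]+S[:i]):
  rot[0] = ab221aaD$
  rot[1] = b221aaD$a
  rot[2] = 221aaD$ab
  rot[3] = 21aaD$ab2
  rot[4] = 1aaD$ab22
  rot[5] = aaD$ab221
  rot[6] = aD$ab221a
  rot[7] = D$ab221aa
  rot[8] = $ab221aaD
Sorted (with $ < everything):
  sorted[0] = $ab221aaD
  sorted[1] = 1aaD$ab22
  sorted[2] = 21aaD$ab2
  sorted[3] = 221aaD$ab
  sorted[4] = D$ab221aa
  sorted[5] = aD$ab221a
  sorted[6] = aaD$ab221
  sorted[7] = ab221aaD$
  sorted[8] = b221aaD$a
sorted[6] = aaD$ab221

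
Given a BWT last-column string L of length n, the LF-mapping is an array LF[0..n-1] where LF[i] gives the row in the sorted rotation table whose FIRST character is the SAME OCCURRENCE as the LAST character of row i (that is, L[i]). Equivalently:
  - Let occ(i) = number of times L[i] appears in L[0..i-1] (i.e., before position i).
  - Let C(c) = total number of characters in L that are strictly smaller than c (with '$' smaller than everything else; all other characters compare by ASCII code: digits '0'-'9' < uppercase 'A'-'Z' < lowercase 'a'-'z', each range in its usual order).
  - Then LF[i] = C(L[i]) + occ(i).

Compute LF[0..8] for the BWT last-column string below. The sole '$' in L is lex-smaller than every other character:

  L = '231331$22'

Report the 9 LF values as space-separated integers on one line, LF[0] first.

Char counts: '$':1, '1':2, '2':3, '3':3
C (first-col start): C('$')=0, C('1')=1, C('2')=3, C('3')=6
L[0]='2': occ=0, LF[0]=C('2')+0=3+0=3
L[1]='3': occ=0, LF[1]=C('3')+0=6+0=6
L[2]='1': occ=0, LF[2]=C('1')+0=1+0=1
L[3]='3': occ=1, LF[3]=C('3')+1=6+1=7
L[4]='3': occ=2, LF[4]=C('3')+2=6+2=8
L[5]='1': occ=1, LF[5]=C('1')+1=1+1=2
L[6]='$': occ=0, LF[6]=C('$')+0=0+0=0
L[7]='2': occ=1, LF[7]=C('2')+1=3+1=4
L[8]='2': occ=2, LF[8]=C('2')+2=3+2=5

Answer: 3 6 1 7 8 2 0 4 5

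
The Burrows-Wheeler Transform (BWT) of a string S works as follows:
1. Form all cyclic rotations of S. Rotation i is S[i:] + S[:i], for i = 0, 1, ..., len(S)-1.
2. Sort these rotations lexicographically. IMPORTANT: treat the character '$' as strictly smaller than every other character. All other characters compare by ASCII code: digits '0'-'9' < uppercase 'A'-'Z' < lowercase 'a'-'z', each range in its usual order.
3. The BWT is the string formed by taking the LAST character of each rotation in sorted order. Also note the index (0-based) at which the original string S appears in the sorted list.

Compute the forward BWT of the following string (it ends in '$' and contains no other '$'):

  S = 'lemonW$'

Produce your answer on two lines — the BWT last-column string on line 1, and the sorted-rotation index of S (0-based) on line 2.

All 7 rotations (rotation i = S[i:]+S[:i]):
  rot[0] = lemonW$
  rot[1] = emonW$l
  rot[2] = monW$le
  rot[3] = onW$lem
  rot[4] = nW$lemo
  rot[5] = W$lemon
  rot[6] = $lemonW
Sorted (with $ < everything):
  sorted[0] = $lemonW  (last char: 'W')
  sorted[1] = W$lemon  (last char: 'n')
  sorted[2] = emonW$l  (last char: 'l')
  sorted[3] = lemonW$  (last char: '$')
  sorted[4] = monW$le  (last char: 'e')
  sorted[5] = nW$lemo  (last char: 'o')
  sorted[6] = onW$lem  (last char: 'm')
Last column: Wnl$eom
Original string S is at sorted index 3

Answer: Wnl$eom
3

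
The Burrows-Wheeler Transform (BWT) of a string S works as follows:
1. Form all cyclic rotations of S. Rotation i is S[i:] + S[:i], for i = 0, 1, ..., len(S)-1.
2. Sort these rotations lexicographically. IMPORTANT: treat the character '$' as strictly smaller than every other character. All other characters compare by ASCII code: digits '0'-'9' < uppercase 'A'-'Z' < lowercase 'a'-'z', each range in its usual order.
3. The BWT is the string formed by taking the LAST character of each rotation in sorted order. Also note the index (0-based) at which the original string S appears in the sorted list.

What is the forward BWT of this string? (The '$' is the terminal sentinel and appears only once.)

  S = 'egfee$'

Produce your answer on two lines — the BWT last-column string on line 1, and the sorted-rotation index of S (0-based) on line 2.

All 6 rotations (rotation i = S[i:]+S[:i]):
  rot[0] = egfee$
  rot[1] = gfee$e
  rot[2] = fee$eg
  rot[3] = ee$egf
  rot[4] = e$egfe
  rot[5] = $egfee
Sorted (with $ < everything):
  sorted[0] = $egfee  (last char: 'e')
  sorted[1] = e$egfe  (last char: 'e')
  sorted[2] = ee$egf  (last char: 'f')
  sorted[3] = egfee$  (last char: '$')
  sorted[4] = fee$eg  (last char: 'g')
  sorted[5] = gfee$e  (last char: 'e')
Last column: eef$ge
Original string S is at sorted index 3

Answer: eef$ge
3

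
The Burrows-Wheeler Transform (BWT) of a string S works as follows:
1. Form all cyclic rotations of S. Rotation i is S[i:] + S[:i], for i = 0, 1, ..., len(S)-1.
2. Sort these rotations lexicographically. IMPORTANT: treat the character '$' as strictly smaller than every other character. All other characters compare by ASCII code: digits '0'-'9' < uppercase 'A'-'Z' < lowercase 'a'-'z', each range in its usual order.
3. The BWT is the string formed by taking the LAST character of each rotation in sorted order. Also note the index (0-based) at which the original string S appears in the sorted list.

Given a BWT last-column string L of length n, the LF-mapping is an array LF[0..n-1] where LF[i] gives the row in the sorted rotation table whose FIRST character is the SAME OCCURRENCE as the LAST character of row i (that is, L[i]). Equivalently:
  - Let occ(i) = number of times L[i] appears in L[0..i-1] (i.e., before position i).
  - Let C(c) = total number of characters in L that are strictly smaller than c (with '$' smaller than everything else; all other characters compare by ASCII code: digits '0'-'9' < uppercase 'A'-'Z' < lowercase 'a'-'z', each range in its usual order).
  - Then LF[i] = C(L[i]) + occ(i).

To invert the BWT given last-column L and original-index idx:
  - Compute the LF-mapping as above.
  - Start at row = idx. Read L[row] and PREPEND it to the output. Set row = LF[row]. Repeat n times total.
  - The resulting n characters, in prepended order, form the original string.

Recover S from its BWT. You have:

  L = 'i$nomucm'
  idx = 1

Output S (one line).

Answer: communi$

Derivation:
LF mapping: 2 0 5 6 3 7 1 4
Walk LF starting at row 1, prepending L[row]:
  step 1: row=1, L[1]='$', prepend. Next row=LF[1]=0
  step 2: row=0, L[0]='i', prepend. Next row=LF[0]=2
  step 3: row=2, L[2]='n', prepend. Next row=LF[2]=5
  step 4: row=5, L[5]='u', prepend. Next row=LF[5]=7
  step 5: row=7, L[7]='m', prepend. Next row=LF[7]=4
  step 6: row=4, L[4]='m', prepend. Next row=LF[4]=3
  step 7: row=3, L[3]='o', prepend. Next row=LF[3]=6
  step 8: row=6, L[6]='c', prepend. Next row=LF[6]=1
Reversed output: communi$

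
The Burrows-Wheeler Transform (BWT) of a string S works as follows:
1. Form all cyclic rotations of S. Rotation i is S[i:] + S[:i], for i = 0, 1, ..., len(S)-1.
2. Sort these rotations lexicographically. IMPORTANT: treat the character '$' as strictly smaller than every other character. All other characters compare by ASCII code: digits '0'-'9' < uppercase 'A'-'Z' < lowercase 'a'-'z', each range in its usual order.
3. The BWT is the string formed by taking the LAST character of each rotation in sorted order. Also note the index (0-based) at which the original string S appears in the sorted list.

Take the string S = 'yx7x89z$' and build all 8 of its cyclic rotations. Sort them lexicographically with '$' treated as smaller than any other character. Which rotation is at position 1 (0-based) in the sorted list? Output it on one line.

Answer: 7x89z$yx

Derivation:
All 8 rotations (rotation i = S[i:]+S[:i]):
  rot[0] = yx7x89z$
  rot[1] = x7x89z$y
  rot[2] = 7x89z$yx
  rot[3] = x89z$yx7
  rot[4] = 89z$yx7x
  rot[5] = 9z$yx7x8
  rot[6] = z$yx7x89
  rot[7] = $yx7x89z
Sorted (with $ < everything):
  sorted[0] = $yx7x89z
  sorted[1] = 7x89z$yx
  sorted[2] = 89z$yx7x
  sorted[3] = 9z$yx7x8
  sorted[4] = x7x89z$y
  sorted[5] = x89z$yx7
  sorted[6] = yx7x89z$
  sorted[7] = z$yx7x89
sorted[1] = 7x89z$yx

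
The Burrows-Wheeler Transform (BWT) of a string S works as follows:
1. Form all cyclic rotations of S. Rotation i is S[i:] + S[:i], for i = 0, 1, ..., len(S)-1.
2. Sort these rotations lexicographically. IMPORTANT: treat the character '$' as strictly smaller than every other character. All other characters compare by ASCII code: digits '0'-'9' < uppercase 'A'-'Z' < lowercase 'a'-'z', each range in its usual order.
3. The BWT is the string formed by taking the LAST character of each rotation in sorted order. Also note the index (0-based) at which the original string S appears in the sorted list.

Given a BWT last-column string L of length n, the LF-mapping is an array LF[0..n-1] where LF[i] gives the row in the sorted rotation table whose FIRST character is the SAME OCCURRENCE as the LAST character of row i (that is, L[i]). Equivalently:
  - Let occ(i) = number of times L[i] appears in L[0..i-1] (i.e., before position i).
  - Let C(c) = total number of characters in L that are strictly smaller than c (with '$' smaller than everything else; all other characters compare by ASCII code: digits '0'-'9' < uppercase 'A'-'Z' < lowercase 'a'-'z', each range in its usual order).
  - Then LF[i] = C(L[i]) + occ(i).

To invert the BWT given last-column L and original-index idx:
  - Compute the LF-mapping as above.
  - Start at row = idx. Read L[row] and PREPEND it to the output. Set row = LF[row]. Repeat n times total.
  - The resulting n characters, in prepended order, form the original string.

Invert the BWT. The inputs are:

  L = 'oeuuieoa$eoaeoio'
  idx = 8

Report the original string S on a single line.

Answer: iuaooeooueaieeo$

Derivation:
LF mapping: 9 3 14 15 7 4 10 1 0 5 11 2 6 12 8 13
Walk LF starting at row 8, prepending L[row]:
  step 1: row=8, L[8]='$', prepend. Next row=LF[8]=0
  step 2: row=0, L[0]='o', prepend. Next row=LF[0]=9
  step 3: row=9, L[9]='e', prepend. Next row=LF[9]=5
  step 4: row=5, L[5]='e', prepend. Next row=LF[5]=4
  step 5: row=4, L[4]='i', prepend. Next row=LF[4]=7
  step 6: row=7, L[7]='a', prepend. Next row=LF[7]=1
  step 7: row=1, L[1]='e', prepend. Next row=LF[1]=3
  step 8: row=3, L[3]='u', prepend. Next row=LF[3]=15
  step 9: row=15, L[15]='o', prepend. Next row=LF[15]=13
  step 10: row=13, L[13]='o', prepend. Next row=LF[13]=12
  step 11: row=12, L[12]='e', prepend. Next row=LF[12]=6
  step 12: row=6, L[6]='o', prepend. Next row=LF[6]=10
  step 13: row=10, L[10]='o', prepend. Next row=LF[10]=11
  step 14: row=11, L[11]='a', prepend. Next row=LF[11]=2
  step 15: row=2, L[2]='u', prepend. Next row=LF[2]=14
  step 16: row=14, L[14]='i', prepend. Next row=LF[14]=8
Reversed output: iuaooeooueaieeo$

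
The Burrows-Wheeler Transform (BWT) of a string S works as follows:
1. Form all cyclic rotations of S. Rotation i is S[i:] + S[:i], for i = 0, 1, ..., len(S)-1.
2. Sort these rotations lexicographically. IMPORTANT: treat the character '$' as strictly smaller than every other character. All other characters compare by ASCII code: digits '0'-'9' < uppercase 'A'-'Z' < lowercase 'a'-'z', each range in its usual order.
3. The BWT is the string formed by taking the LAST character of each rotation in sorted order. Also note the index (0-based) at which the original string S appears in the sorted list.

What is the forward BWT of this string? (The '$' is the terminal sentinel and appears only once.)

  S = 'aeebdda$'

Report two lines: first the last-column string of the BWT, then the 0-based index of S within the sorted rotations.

Answer: ad$edbea
2

Derivation:
All 8 rotations (rotation i = S[i:]+S[:i]):
  rot[0] = aeebdda$
  rot[1] = eebdda$a
  rot[2] = ebdda$ae
  rot[3] = bdda$aee
  rot[4] = dda$aeeb
  rot[5] = da$aeebd
  rot[6] = a$aeebdd
  rot[7] = $aeebdda
Sorted (with $ < everything):
  sorted[0] = $aeebdda  (last char: 'a')
  sorted[1] = a$aeebdd  (last char: 'd')
  sorted[2] = aeebdda$  (last char: '$')
  sorted[3] = bdda$aee  (last char: 'e')
  sorted[4] = da$aeebd  (last char: 'd')
  sorted[5] = dda$aeeb  (last char: 'b')
  sorted[6] = ebdda$ae  (last char: 'e')
  sorted[7] = eebdda$a  (last char: 'a')
Last column: ad$edbea
Original string S is at sorted index 2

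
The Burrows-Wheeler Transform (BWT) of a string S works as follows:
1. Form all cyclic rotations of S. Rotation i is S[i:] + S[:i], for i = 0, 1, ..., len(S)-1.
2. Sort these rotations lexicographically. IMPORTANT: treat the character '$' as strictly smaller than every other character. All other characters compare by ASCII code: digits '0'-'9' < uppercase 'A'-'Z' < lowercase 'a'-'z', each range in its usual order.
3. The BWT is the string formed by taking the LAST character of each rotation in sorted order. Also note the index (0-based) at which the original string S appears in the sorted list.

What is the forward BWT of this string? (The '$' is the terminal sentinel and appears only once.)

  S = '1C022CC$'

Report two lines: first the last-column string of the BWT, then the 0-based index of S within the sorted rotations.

All 8 rotations (rotation i = S[i:]+S[:i]):
  rot[0] = 1C022CC$
  rot[1] = C022CC$1
  rot[2] = 022CC$1C
  rot[3] = 22CC$1C0
  rot[4] = 2CC$1C02
  rot[5] = CC$1C022
  rot[6] = C$1C022C
  rot[7] = $1C022CC
Sorted (with $ < everything):
  sorted[0] = $1C022CC  (last char: 'C')
  sorted[1] = 022CC$1C  (last char: 'C')
  sorted[2] = 1C022CC$  (last char: '$')
  sorted[3] = 22CC$1C0  (last char: '0')
  sorted[4] = 2CC$1C02  (last char: '2')
  sorted[5] = C$1C022C  (last char: 'C')
  sorted[6] = C022CC$1  (last char: '1')
  sorted[7] = CC$1C022  (last char: '2')
Last column: CC$02C12
Original string S is at sorted index 2

Answer: CC$02C12
2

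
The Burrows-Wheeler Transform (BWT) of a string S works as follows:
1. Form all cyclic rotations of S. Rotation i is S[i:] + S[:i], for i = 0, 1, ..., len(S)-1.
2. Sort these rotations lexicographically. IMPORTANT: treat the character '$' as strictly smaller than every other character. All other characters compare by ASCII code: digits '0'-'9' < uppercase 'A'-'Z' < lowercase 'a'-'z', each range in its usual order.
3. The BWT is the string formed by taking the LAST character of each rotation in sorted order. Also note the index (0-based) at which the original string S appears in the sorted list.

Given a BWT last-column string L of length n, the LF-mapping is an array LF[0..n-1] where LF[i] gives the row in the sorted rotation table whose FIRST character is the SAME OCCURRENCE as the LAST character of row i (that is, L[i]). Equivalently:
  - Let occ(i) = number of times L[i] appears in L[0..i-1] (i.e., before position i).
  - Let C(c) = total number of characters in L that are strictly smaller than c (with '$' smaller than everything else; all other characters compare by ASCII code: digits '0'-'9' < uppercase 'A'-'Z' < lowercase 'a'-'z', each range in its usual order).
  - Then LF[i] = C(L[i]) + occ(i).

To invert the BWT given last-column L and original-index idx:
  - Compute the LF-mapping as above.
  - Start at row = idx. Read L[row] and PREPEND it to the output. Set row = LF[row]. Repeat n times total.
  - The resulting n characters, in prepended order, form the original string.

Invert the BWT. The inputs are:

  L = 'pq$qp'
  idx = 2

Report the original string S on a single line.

LF mapping: 1 3 0 4 2
Walk LF starting at row 2, prepending L[row]:
  step 1: row=2, L[2]='$', prepend. Next row=LF[2]=0
  step 2: row=0, L[0]='p', prepend. Next row=LF[0]=1
  step 3: row=1, L[1]='q', prepend. Next row=LF[1]=3
  step 4: row=3, L[3]='q', prepend. Next row=LF[3]=4
  step 5: row=4, L[4]='p', prepend. Next row=LF[4]=2
Reversed output: pqqp$

Answer: pqqp$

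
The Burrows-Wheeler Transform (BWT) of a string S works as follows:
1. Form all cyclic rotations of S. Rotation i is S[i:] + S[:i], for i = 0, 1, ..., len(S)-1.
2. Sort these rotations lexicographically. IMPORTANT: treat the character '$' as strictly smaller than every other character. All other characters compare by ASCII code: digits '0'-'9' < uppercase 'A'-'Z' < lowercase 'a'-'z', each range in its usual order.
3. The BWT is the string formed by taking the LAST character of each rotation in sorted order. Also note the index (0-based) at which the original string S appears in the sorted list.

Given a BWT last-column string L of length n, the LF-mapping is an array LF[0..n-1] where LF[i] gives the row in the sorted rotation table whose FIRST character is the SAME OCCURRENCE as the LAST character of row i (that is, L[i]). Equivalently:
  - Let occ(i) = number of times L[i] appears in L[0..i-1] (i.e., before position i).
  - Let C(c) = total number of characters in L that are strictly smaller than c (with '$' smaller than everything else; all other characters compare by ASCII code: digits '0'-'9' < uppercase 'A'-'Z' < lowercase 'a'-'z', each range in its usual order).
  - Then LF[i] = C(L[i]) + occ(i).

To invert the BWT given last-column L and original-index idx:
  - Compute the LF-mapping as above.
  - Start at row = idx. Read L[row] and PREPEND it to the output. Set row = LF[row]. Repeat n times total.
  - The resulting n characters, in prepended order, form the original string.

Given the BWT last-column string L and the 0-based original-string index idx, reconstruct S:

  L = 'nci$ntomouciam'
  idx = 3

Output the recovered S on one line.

LF mapping: 8 2 4 0 9 12 10 6 11 13 3 5 1 7
Walk LF starting at row 3, prepending L[row]:
  step 1: row=3, L[3]='$', prepend. Next row=LF[3]=0
  step 2: row=0, L[0]='n', prepend. Next row=LF[0]=8
  step 3: row=8, L[8]='o', prepend. Next row=LF[8]=11
  step 4: row=11, L[11]='i', prepend. Next row=LF[11]=5
  step 5: row=5, L[5]='t', prepend. Next row=LF[5]=12
  step 6: row=12, L[12]='a', prepend. Next row=LF[12]=1
  step 7: row=1, L[1]='c', prepend. Next row=LF[1]=2
  step 8: row=2, L[2]='i', prepend. Next row=LF[2]=4
  step 9: row=4, L[4]='n', prepend. Next row=LF[4]=9
  step 10: row=9, L[9]='u', prepend. Next row=LF[9]=13
  step 11: row=13, L[13]='m', prepend. Next row=LF[13]=7
  step 12: row=7, L[7]='m', prepend. Next row=LF[7]=6
  step 13: row=6, L[6]='o', prepend. Next row=LF[6]=10
  step 14: row=10, L[10]='c', prepend. Next row=LF[10]=3
Reversed output: communication$

Answer: communication$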